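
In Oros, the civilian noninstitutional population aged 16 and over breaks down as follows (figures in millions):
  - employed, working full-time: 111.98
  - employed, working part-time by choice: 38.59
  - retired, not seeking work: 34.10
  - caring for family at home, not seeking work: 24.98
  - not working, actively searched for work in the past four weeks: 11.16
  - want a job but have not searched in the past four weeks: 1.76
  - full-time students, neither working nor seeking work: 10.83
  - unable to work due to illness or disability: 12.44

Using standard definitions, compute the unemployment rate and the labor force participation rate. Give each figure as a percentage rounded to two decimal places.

Unemployment rate ≈ 6.90%; labor force participation rate ≈ 65.79%.

Employed = 111.98 + 38.59 = 150.57 million.
Unemployed = 11.16 million.
Labor force = 150.57 + 11.16 = 161.73 million.
Not in labor force = 34.10 + 24.98 + 1.76 + 10.83 + 12.44 = 84.11 million (those not working and not actively searching are outside the labor force — including those who want a job but have given up searching).
Civilian working-age population = 161.73 + 84.11 = 245.84 million.
Unemployment rate = 11.16 / 161.73 = 6.90%.
Labor force participation rate = 161.73 / 245.84 = 65.79%.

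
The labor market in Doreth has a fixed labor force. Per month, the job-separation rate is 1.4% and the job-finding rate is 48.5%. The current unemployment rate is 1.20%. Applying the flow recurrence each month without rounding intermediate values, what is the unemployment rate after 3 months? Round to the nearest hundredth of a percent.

Unemployment rate after three months ≈ 2.60%.

With a fixed labor force, u_{t+1} = u_t + s·(1−u_t) − f·u_t = u_t·(1−s−f) + s.
Here 1−s−f = 0.501 and s = 0.014.
u_1 = 0.012000 × 0.501 + 0.014 = 0.020012.
u_2 = 0.020012 × 0.501 + 0.014 = 0.024026.
u_3 = 0.024026 × 0.501 + 0.014 = 0.026037.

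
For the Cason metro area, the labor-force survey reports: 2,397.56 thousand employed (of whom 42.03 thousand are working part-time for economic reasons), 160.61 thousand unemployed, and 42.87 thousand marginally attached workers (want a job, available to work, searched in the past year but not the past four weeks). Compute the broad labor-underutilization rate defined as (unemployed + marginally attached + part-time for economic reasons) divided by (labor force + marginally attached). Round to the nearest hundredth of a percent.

Broad underutilization rate ≈ 9.44%.

Labor force = 2,397.56 + 160.61 = 2,558.17 thousand.
Numerator = 160.61 + 42.87 + 42.03 = 245.51 thousand.
Denominator = 2,558.17 + 42.87 = 2,601.04 thousand.
Broad rate = 245.51 / 2,601.04 = 9.44%.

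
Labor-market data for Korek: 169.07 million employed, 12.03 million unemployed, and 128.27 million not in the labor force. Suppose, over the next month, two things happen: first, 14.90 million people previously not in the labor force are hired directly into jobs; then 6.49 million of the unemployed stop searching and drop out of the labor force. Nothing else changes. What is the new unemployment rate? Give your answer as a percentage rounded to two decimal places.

Initially, labor force = 169.07 + 12.03 = 181.10 million, so u = 12.03/181.10 = 6.64%.
After the first change, employed and labor force both rise by 14.90; unemployed unchanged → E = 183.97, U = 12.03, labor force = 196.00 million.
After the second change, unemployed and labor force both fall by 6.49 → E = 183.97, U = 5.54, labor force = 189.51 million.
New unemployment rate = 5.54 / 189.51 = 2.92%.

New unemployment rate ≈ 2.92%.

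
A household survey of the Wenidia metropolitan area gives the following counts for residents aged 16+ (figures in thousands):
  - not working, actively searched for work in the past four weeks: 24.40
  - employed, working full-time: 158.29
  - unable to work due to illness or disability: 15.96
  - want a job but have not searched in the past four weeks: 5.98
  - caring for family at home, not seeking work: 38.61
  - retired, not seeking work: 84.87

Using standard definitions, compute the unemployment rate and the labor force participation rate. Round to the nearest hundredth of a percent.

Unemployment rate ≈ 13.36%; labor force participation rate ≈ 55.68%.

Employed = 158.29 thousand.
Unemployed = 24.40 thousand.
Labor force = 158.29 + 24.40 = 182.69 thousand.
Not in labor force = 15.96 + 5.98 + 38.61 + 84.87 = 145.42 thousand (those not working and not actively searching are outside the labor force — including those who want a job but have given up searching).
Civilian working-age population = 182.69 + 145.42 = 328.11 thousand.
Unemployment rate = 24.40 / 182.69 = 13.36%.
Labor force participation rate = 182.69 / 328.11 = 55.68%.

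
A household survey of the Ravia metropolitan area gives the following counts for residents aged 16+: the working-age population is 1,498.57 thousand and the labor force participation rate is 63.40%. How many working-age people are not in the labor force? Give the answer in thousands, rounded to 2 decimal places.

About 548.48 thousand are not in the labor force.

Share not in the labor force = 1 − 0.6340 = 0.3660.
Not in labor force = 0.3660 × 1,498.57 ≈ 548.48 thousand.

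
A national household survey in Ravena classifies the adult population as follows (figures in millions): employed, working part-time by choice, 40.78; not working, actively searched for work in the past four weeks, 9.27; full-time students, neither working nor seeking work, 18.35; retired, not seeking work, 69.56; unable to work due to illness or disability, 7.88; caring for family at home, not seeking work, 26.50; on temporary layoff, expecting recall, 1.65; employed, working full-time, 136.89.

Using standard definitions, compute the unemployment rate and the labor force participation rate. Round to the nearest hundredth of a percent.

Unemployment rate ≈ 5.79%; labor force participation rate ≈ 60.66%.

Employed = 40.78 + 136.89 = 177.67 million.
Unemployed = 9.27 + 1.65 = 10.92 million (jobless and actively searching, or on temporary layoff).
Labor force = 177.67 + 10.92 = 188.59 million.
Not in labor force = 18.35 + 69.56 + 7.88 + 26.50 = 122.29 million (those not working and not actively searching are outside the labor force).
Civilian working-age population = 188.59 + 122.29 = 310.88 million.
Unemployment rate = 10.92 / 188.59 = 5.79%.
Labor force participation rate = 188.59 / 310.88 = 60.66%.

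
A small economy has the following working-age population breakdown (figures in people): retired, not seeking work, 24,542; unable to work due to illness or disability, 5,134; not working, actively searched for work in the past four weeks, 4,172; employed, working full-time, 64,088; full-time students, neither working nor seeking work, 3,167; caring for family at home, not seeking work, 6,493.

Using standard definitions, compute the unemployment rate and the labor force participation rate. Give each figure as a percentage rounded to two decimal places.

Unemployment rate ≈ 6.11%; labor force participation rate ≈ 63.44%.

Employed = 64,088.
Unemployed = 4,172.
Labor force = 64,088 + 4,172 = 68,260.
Not in labor force = 24,542 + 5,134 + 3,167 + 6,493 = 39,336 (those not working and not actively searching are outside the labor force).
Civilian working-age population = 68,260 + 39,336 = 107,596.
Unemployment rate = 4,172 / 68,260 = 6.11%.
Labor force participation rate = 68,260 / 107,596 = 63.44%.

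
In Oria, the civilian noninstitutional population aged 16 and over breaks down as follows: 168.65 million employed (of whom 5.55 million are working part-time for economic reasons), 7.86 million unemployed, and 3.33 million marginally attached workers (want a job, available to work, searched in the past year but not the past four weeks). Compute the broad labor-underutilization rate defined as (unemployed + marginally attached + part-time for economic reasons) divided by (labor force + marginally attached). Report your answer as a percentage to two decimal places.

Broad underutilization rate ≈ 9.31%.

Labor force = 168.65 + 7.86 = 176.51 million.
Numerator = 7.86 + 3.33 + 5.55 = 16.74 million.
Denominator = 176.51 + 3.33 = 179.84 million.
Broad rate = 16.74 / 179.84 = 9.31%.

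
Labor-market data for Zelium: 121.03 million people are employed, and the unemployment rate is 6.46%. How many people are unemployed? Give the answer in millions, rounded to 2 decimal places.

Let U be the number unemployed. The labor force is E + U, and U/(E+U) = 0.0646.
So U = 0.0646 × 121.03 / (1 − 0.0646) = 7.8185 / 0.9354 ≈ 8.36 million.

About 8.36 million are unemployed.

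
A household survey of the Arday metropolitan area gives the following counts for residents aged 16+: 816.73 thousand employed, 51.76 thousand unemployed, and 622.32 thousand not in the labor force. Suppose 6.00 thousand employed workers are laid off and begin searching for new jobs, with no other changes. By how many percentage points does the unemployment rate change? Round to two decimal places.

Initially, labor force = 816.73 + 51.76 = 868.49 thousand, so u = 51.76/868.49 = 5.96%.
After the change, employed falls and unemployed rises by 6.00; labor force unchanged → E = 810.73, U = 57.76, labor force = 868.49 thousand.
New unemployment rate = 57.76 / 868.49 = 6.65%.
Change = 6.65% − 5.96% = +0.69 percentage points.

The unemployment rate changes by +0.69 percentage points.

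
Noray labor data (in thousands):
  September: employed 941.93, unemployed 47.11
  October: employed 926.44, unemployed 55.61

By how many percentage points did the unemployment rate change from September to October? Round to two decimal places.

The unemployment rate changed by +0.90 percentage points.

September: labor force = 941.93 + 47.11 = 989.04; u = 47.11/989.04 = 4.76%.
October: labor force = 926.44 + 55.61 = 982.05; u = 55.61/982.05 = 5.66%.
Change = 5.66% − 4.76% = +0.90 pp.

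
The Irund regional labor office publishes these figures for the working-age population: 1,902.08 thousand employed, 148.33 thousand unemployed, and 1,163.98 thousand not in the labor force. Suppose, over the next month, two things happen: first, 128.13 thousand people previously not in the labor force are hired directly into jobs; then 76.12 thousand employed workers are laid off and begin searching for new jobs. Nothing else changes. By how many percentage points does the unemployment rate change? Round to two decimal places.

Initially, labor force = 1,902.08 + 148.33 = 2,050.41 thousand, so u = 148.33/2,050.41 = 7.23%.
After the first change, employed and labor force both rise by 128.13; unemployed unchanged → E = 2,030.21, U = 148.33, labor force = 2,178.54 thousand.
After the second change, employed falls and unemployed rises by 76.12; labor force unchanged → E = 1,954.09, U = 224.45, labor force = 2,178.54 thousand.
New unemployment rate = 224.45 / 2,178.54 = 10.30%.
Change = 10.30% − 7.23% = +3.07 percentage points.

The unemployment rate changes by +3.07 percentage points.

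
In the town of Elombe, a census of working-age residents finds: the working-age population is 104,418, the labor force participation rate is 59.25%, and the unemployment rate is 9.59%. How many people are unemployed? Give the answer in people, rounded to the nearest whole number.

Labor force = 0.5925 × 104,418 = 61,868.
Unemployed = 0.0959 × 61,868 ≈ 5,933.

About 5,933 are unemployed.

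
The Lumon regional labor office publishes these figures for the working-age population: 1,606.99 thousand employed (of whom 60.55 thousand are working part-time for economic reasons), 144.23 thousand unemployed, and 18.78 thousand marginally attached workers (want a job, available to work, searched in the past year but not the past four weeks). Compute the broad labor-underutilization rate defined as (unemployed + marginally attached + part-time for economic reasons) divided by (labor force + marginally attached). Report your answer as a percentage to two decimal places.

Labor force = 1,606.99 + 144.23 = 1,751.22 thousand.
Numerator = 144.23 + 18.78 + 60.55 = 223.56 thousand.
Denominator = 1,751.22 + 18.78 = 1,770.00 thousand.
Broad rate = 223.56 / 1,770.00 = 12.63%.

Broad underutilization rate ≈ 12.63%.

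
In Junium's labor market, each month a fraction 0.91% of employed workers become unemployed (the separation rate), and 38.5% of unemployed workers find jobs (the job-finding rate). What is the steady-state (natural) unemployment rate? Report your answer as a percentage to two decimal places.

Steady-state unemployment rate ≈ 2.31%.

At steady state the flows balance: s·E = f·U, so U/(E+U) = s/(s+f).
u* = 0.91 / (0.91 + 38.5) = 0.91 / 39.41 = 2.31%.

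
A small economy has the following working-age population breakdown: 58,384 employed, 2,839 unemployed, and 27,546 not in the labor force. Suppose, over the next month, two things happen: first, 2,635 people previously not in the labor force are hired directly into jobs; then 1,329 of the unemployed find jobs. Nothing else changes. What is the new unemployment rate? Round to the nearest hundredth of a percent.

Initially, labor force = 58,384 + 2,839 = 61,223, so u = 2,839/61,223 = 4.64%.
After the first change, employed and labor force both rise by 2,635; unemployed unchanged → E = 61,019, U = 2,839, labor force = 63,858.
After the second change, unemployed falls and employed rises by 1,329; labor force unchanged → E = 62,348, U = 1,510, labor force = 63,858.
New unemployment rate = 1,510 / 63,858 = 2.36%.

New unemployment rate ≈ 2.36%.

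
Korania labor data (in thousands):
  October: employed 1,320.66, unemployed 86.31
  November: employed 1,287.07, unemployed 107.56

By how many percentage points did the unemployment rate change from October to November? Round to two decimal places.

The unemployment rate changed by +1.58 percentage points.

October: labor force = 1,320.66 + 86.31 = 1,406.97; u = 86.31/1,406.97 = 6.13%.
November: labor force = 1,287.07 + 107.56 = 1,394.63; u = 107.56/1,394.63 = 7.71%.
Change = 7.71% − 6.13% = +1.58 pp.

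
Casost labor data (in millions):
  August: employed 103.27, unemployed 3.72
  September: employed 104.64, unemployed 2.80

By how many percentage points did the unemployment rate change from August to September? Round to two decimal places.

August: labor force = 103.27 + 3.72 = 106.99; u = 3.72/106.99 = 3.48%.
September: labor force = 104.64 + 2.80 = 107.44; u = 2.80/107.44 = 2.61%.
Change = 2.61% − 3.48% = −0.87 pp.

The unemployment rate changed by −0.87 percentage points.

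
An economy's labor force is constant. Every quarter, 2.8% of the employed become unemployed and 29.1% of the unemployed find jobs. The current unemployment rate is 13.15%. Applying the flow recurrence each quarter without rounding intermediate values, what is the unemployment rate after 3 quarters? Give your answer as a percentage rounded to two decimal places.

Unemployment rate after three quarters ≈ 10.16%.

With a fixed labor force, u_{t+1} = u_t + s·(1−u_t) − f·u_t = u_t·(1−s−f) + s.
Here 1−s−f = 0.681 and s = 0.028.
u_1 = 0.131500 × 0.681 + 0.028 = 0.117552.
u_2 = 0.117552 × 0.681 + 0.028 = 0.108053.
u_3 = 0.108053 × 0.681 + 0.028 = 0.101584.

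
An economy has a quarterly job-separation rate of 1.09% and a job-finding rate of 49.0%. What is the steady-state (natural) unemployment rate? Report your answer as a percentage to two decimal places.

At steady state the flows balance: s·E = f·U, so U/(E+U) = s/(s+f).
u* = 1.09 / (1.09 + 49.0) = 1.09 / 50.09 = 2.18%.

Steady-state unemployment rate ≈ 2.18%.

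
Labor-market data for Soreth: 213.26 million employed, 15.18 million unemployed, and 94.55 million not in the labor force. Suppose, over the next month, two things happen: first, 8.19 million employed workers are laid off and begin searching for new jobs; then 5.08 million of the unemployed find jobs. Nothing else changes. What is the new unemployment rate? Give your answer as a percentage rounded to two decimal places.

Initially, labor force = 213.26 + 15.18 = 228.44 million, so u = 15.18/228.44 = 6.65%.
After the first change, employed falls and unemployed rises by 8.19; labor force unchanged → E = 205.07, U = 23.37, labor force = 228.44 million.
After the second change, unemployed falls and employed rises by 5.08; labor force unchanged → E = 210.15, U = 18.29, labor force = 228.44 million.
New unemployment rate = 18.29 / 228.44 = 8.01%.

New unemployment rate ≈ 8.01%.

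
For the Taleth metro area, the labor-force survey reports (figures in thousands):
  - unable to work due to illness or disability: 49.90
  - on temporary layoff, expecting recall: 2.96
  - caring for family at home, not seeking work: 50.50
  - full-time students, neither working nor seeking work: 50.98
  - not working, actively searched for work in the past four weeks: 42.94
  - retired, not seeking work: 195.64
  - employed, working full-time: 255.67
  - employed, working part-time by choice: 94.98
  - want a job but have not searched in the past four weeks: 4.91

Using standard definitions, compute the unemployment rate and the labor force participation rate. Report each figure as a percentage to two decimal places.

Employed = 255.67 + 94.98 = 350.65 thousand.
Unemployed = 2.96 + 42.94 = 45.90 thousand (jobless and actively searching, or on temporary layoff).
Labor force = 350.65 + 45.90 = 396.55 thousand.
Not in labor force = 49.90 + 50.50 + 50.98 + 195.64 + 4.91 = 351.93 thousand (those not working and not actively searching are outside the labor force — including those who want a job but have given up searching).
Civilian working-age population = 396.55 + 351.93 = 748.48 thousand.
Unemployment rate = 45.90 / 396.55 = 11.57%.
Labor force participation rate = 396.55 / 748.48 = 52.98%.

Unemployment rate ≈ 11.57%; labor force participation rate ≈ 52.98%.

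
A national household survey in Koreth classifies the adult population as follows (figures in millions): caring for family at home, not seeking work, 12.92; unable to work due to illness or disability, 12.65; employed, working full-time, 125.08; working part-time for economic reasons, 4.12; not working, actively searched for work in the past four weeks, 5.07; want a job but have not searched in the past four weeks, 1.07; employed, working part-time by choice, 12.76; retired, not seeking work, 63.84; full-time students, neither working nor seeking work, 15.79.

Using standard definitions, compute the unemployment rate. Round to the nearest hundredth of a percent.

Employed = 125.08 + 4.12 + 12.76 = 141.96 million (anyone who worked, including part-time for economic reasons, counts as employed).
Unemployed = 5.07 million.
Labor force = 141.96 + 5.07 = 147.03 million.
Unemployment rate = 5.07 / 147.03 = 3.45%.

Unemployment rate ≈ 3.45%.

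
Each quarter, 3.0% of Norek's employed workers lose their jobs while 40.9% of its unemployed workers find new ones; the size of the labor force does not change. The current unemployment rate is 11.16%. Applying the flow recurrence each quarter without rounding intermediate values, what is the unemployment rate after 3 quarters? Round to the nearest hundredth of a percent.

Unemployment rate after three quarters ≈ 7.60%.

With a fixed labor force, u_{t+1} = u_t + s·(1−u_t) − f·u_t = u_t·(1−s−f) + s.
Here 1−s−f = 0.561 and s = 0.030.
u_1 = 0.111600 × 0.561 + 0.030 = 0.092608.
u_2 = 0.092608 × 0.561 + 0.030 = 0.081953.
u_3 = 0.081953 × 0.561 + 0.030 = 0.075976.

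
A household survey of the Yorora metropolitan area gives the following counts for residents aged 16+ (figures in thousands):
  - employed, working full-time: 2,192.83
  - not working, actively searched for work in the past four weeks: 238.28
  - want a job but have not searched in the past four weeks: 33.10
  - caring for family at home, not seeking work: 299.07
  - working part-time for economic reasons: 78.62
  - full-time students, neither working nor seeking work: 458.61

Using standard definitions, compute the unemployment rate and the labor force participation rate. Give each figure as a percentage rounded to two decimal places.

Unemployment rate ≈ 9.49%; labor force participation rate ≈ 76.04%.

Employed = 2,192.83 + 78.62 = 2,271.45 thousand (anyone who worked, including part-time for economic reasons, counts as employed).
Unemployed = 238.28 thousand.
Labor force = 2,271.45 + 238.28 = 2,509.73 thousand.
Not in labor force = 33.10 + 299.07 + 458.61 = 790.78 thousand (those not working and not actively searching are outside the labor force — including those who want a job but have given up searching).
Civilian working-age population = 2,509.73 + 790.78 = 3,300.51 thousand.
Unemployment rate = 238.28 / 2,509.73 = 9.49%.
Labor force participation rate = 2,509.73 / 3,300.51 = 76.04%.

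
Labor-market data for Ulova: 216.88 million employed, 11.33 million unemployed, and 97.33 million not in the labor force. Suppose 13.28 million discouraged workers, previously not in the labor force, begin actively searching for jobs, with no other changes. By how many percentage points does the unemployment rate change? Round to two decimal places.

Initially, labor force = 216.88 + 11.33 = 228.21 million, so u = 11.33/228.21 = 4.96%.
After the change, unemployed and labor force both rise by 13.28 → E = 216.88, U = 24.61, labor force = 241.49 million.
New unemployment rate = 24.61 / 241.49 = 10.19%.
Change = 10.19% − 4.96% = +5.23 percentage points.

The unemployment rate changes by +5.23 percentage points.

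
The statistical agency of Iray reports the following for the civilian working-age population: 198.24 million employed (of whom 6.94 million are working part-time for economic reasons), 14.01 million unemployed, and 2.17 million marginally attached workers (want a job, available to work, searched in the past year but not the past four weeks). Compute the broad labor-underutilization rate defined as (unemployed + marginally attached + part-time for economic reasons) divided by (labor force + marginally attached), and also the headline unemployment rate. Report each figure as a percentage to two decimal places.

Broad underutilization rate ≈ 10.78%; headline unemployment rate ≈ 6.60%.

Labor force = 198.24 + 14.01 = 212.25 million.
Numerator = 14.01 + 2.17 + 6.94 = 23.12 million.
Denominator = 212.25 + 2.17 = 214.42 million.
Broad rate = 23.12 / 214.42 = 10.78%.
Headline unemployment rate = 14.01 / 212.25 = 6.60%.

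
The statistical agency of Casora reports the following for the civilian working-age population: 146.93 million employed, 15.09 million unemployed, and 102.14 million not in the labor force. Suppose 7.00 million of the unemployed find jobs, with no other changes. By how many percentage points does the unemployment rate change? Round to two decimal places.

Initially, labor force = 146.93 + 15.09 = 162.02 million, so u = 15.09/162.02 = 9.31%.
After the change, unemployed falls and employed rises by 7.00; labor force unchanged → E = 153.93, U = 8.09, labor force = 162.02 million.
New unemployment rate = 8.09 / 162.02 = 4.99%.
Change = 4.99% − 9.31% = −4.32 percentage points.

The unemployment rate changes by −4.32 percentage points.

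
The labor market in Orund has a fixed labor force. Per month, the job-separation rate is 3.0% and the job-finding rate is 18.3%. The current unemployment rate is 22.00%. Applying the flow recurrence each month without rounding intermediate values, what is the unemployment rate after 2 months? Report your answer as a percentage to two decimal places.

Unemployment rate after two months ≈ 18.99%.

With a fixed labor force, u_{t+1} = u_t + s·(1−u_t) − f·u_t = u_t·(1−s−f) + s.
Here 1−s−f = 0.787 and s = 0.030.
u_1 = 0.220000 × 0.787 + 0.030 = 0.203140.
u_2 = 0.203140 × 0.787 + 0.030 = 0.189871.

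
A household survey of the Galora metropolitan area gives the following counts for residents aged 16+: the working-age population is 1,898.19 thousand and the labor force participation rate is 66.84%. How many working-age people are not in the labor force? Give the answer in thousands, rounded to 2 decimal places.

About 629.44 thousand are not in the labor force.

Share not in the labor force = 1 − 0.6684 = 0.3316.
Not in labor force = 0.3316 × 1,898.19 ≈ 629.44 thousand.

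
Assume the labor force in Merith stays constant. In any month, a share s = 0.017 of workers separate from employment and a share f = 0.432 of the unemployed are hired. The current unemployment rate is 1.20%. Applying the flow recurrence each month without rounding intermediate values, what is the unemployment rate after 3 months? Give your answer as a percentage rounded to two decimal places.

With a fixed labor force, u_{t+1} = u_t + s·(1−u_t) − f·u_t = u_t·(1−s−f) + s.
Here 1−s−f = 0.551 and s = 0.017.
u_1 = 0.012000 × 0.551 + 0.017 = 0.023612.
u_2 = 0.023612 × 0.551 + 0.017 = 0.030010.
u_3 = 0.030010 × 0.551 + 0.017 = 0.033536.

Unemployment rate after three months ≈ 3.35%.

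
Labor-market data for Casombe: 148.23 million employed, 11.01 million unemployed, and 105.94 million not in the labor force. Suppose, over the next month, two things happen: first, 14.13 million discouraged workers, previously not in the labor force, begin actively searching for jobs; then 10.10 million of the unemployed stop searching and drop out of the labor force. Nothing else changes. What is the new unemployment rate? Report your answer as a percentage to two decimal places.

Initially, labor force = 148.23 + 11.01 = 159.24 million, so u = 11.01/159.24 = 6.91%.
After the first change, unemployed and labor force both rise by 14.13 → E = 148.23, U = 25.14, labor force = 173.37 million.
After the second change, unemployed and labor force both fall by 10.10 → E = 148.23, U = 15.04, labor force = 163.27 million.
New unemployment rate = 15.04 / 163.27 = 9.21%.

New unemployment rate ≈ 9.21%.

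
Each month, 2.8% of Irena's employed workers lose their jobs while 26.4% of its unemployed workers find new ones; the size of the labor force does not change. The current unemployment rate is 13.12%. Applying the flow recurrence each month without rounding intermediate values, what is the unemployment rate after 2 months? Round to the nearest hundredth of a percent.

With a fixed labor force, u_{t+1} = u_t + s·(1−u_t) − f·u_t = u_t·(1−s−f) + s.
Here 1−s−f = 0.708 and s = 0.028.
u_1 = 0.131200 × 0.708 + 0.028 = 0.120890.
u_2 = 0.120890 × 0.708 + 0.028 = 0.113590.

Unemployment rate after two months ≈ 11.36%.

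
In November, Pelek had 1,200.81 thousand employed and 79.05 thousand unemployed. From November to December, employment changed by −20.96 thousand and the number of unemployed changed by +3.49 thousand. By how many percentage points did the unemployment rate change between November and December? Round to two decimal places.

The unemployment rate changed by +0.36 percentage points.

November: labor force = 1,200.81 + 79.05 = 1,279.86; u = 79.05/1,279.86 = 6.18%.
December: labor force = 1,179.85 + 82.54 = 1,262.39; u = 82.54/1,262.39 = 6.54%.
Change = 6.54% − 6.18% = +0.36 pp.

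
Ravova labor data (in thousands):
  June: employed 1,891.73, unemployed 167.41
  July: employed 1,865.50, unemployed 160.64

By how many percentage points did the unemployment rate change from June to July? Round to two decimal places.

The unemployment rate changed by −0.20 percentage points.

June: labor force = 1,891.73 + 167.41 = 2,059.14; u = 167.41/2,059.14 = 8.13%.
July: labor force = 1,865.50 + 160.64 = 2,026.14; u = 160.64/2,026.14 = 7.93%.
Change = 7.93% − 8.13% = −0.20 pp.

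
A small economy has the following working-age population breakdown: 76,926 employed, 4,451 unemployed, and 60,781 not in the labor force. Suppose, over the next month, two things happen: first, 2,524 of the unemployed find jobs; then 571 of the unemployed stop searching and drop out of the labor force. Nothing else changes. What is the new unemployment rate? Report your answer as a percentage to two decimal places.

Initially, labor force = 76,926 + 4,451 = 81,377, so u = 4,451/81,377 = 5.47%.
After the first change, unemployed falls and employed rises by 2,524; labor force unchanged → E = 79,450, U = 1,927, labor force = 81,377.
After the second change, unemployed and labor force both fall by 571 → E = 79,450, U = 1,356, labor force = 80,806.
New unemployment rate = 1,356 / 80,806 = 1.68%.

New unemployment rate ≈ 1.68%.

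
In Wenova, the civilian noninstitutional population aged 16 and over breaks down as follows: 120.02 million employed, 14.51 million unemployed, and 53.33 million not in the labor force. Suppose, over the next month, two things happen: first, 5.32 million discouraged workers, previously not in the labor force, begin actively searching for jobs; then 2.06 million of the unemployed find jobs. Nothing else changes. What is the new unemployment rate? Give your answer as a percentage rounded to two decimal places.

New unemployment rate ≈ 12.71%.

Initially, labor force = 120.02 + 14.51 = 134.53 million, so u = 14.51/134.53 = 10.79%.
After the first change, unemployed and labor force both rise by 5.32 → E = 120.02, U = 19.83, labor force = 139.85 million.
After the second change, unemployed falls and employed rises by 2.06; labor force unchanged → E = 122.08, U = 17.77, labor force = 139.85 million.
New unemployment rate = 17.77 / 139.85 = 12.71%.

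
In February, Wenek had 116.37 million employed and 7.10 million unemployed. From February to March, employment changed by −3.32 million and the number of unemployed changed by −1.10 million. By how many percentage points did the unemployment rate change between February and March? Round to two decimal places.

The unemployment rate changed by −0.71 percentage points.

February: labor force = 116.37 + 7.10 = 123.47; u = 7.10/123.47 = 5.75%.
March: labor force = 113.05 + 6.00 = 119.05; u = 6.00/119.05 = 5.04%.
Change = 5.04% − 5.75% = −0.71 pp.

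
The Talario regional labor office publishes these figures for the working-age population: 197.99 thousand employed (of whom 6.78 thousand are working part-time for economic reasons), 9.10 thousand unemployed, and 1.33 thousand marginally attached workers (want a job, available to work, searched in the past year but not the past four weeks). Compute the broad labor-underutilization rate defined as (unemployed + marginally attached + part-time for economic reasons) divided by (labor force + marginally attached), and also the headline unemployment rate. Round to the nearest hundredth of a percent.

Broad underutilization rate ≈ 8.26%; headline unemployment rate ≈ 4.39%.

Labor force = 197.99 + 9.10 = 207.09 thousand.
Numerator = 9.10 + 1.33 + 6.78 = 17.21 thousand.
Denominator = 207.09 + 1.33 = 208.42 thousand.
Broad rate = 17.21 / 208.42 = 8.26%.
Headline unemployment rate = 9.10 / 207.09 = 4.39%.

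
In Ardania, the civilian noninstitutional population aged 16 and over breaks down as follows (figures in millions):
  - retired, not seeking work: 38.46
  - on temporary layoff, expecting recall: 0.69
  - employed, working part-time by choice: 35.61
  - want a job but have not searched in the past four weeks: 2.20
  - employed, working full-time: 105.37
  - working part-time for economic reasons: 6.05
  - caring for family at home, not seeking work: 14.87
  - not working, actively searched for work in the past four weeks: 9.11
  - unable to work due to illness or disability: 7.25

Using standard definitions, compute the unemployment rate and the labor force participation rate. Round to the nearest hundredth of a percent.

Unemployment rate ≈ 6.25%; labor force participation rate ≈ 71.41%.

Employed = 35.61 + 105.37 + 6.05 = 147.03 million (anyone who worked, including part-time for economic reasons, counts as employed).
Unemployed = 0.69 + 9.11 = 9.80 million (jobless and actively searching, or on temporary layoff).
Labor force = 147.03 + 9.80 = 156.83 million.
Not in labor force = 38.46 + 2.20 + 14.87 + 7.25 = 62.78 million (those not working and not actively searching are outside the labor force — including those who want a job but have given up searching).
Civilian working-age population = 156.83 + 62.78 = 219.61 million.
Unemployment rate = 9.80 / 156.83 = 6.25%.
Labor force participation rate = 156.83 / 219.61 = 71.41%.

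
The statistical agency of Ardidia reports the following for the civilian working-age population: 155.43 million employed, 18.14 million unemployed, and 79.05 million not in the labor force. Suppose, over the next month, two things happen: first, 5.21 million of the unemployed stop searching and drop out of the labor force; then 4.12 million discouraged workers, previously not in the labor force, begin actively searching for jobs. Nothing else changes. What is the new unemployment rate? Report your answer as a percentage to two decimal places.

Initially, labor force = 155.43 + 18.14 = 173.57 million, so u = 18.14/173.57 = 10.45%.
After the first change, unemployed and labor force both fall by 5.21 → E = 155.43, U = 12.93, labor force = 168.36 million.
After the second change, unemployed and labor force both rise by 4.12 → E = 155.43, U = 17.05, labor force = 172.48 million.
New unemployment rate = 17.05 / 172.48 = 9.89%.

New unemployment rate ≈ 9.89%.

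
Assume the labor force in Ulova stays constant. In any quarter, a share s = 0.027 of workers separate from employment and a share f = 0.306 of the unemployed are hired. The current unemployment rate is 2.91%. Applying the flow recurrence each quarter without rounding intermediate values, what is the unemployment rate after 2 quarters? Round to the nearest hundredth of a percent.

Unemployment rate after two quarters ≈ 5.80%.

With a fixed labor force, u_{t+1} = u_t + s·(1−u_t) − f·u_t = u_t·(1−s−f) + s.
Here 1−s−f = 0.667 and s = 0.027.
u_1 = 0.029100 × 0.667 + 0.027 = 0.046410.
u_2 = 0.046410 × 0.667 + 0.027 = 0.057955.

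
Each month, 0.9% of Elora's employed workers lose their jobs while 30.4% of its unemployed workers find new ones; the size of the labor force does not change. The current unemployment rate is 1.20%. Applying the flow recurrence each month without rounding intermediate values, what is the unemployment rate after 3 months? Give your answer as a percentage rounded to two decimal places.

With a fixed labor force, u_{t+1} = u_t + s·(1−u_t) − f·u_t = u_t·(1−s−f) + s.
Here 1−s−f = 0.687 and s = 0.009.
u_1 = 0.012000 × 0.687 + 0.009 = 0.017244.
u_2 = 0.017244 × 0.687 + 0.009 = 0.020847.
u_3 = 0.020847 × 0.687 + 0.009 = 0.023322.

Unemployment rate after three months ≈ 2.33%.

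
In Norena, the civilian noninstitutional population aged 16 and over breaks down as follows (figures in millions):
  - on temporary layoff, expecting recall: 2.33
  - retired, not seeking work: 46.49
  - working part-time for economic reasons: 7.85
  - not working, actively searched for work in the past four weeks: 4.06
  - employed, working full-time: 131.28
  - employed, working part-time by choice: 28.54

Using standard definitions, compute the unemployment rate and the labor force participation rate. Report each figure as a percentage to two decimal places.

Employed = 7.85 + 131.28 + 28.54 = 167.67 million (anyone who worked, including part-time for economic reasons, counts as employed).
Unemployed = 2.33 + 4.06 = 6.39 million (jobless and actively searching, or on temporary layoff).
Labor force = 167.67 + 6.39 = 174.06 million.
Not in labor force = 46.49 million (those not working and not actively searching are outside the labor force).
Civilian working-age population = 174.06 + 46.49 = 220.55 million.
Unemployment rate = 6.39 / 174.06 = 3.67%.
Labor force participation rate = 174.06 / 220.55 = 78.92%.

Unemployment rate ≈ 3.67%; labor force participation rate ≈ 78.92%.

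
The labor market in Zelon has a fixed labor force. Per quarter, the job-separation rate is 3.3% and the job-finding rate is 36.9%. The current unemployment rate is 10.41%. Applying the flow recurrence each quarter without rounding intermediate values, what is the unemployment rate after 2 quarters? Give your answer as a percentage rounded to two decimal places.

Unemployment rate after two quarters ≈ 9.00%.

With a fixed labor force, u_{t+1} = u_t + s·(1−u_t) − f·u_t = u_t·(1−s−f) + s.
Here 1−s−f = 0.598 and s = 0.033.
u_1 = 0.104100 × 0.598 + 0.033 = 0.095252.
u_2 = 0.095252 × 0.598 + 0.033 = 0.089961.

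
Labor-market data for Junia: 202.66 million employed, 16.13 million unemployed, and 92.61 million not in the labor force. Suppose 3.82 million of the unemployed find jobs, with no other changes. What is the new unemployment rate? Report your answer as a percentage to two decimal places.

New unemployment rate ≈ 5.63%.

Initially, labor force = 202.66 + 16.13 = 218.79 million, so u = 16.13/218.79 = 7.37%.
After the change, unemployed falls and employed rises by 3.82; labor force unchanged → E = 206.48, U = 12.31, labor force = 218.79 million.
New unemployment rate = 12.31 / 218.79 = 5.63%.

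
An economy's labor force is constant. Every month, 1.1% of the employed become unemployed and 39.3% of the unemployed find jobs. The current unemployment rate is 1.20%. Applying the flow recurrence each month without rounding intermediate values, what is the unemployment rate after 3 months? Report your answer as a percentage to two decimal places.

Unemployment rate after three months ≈ 2.40%.

With a fixed labor force, u_{t+1} = u_t + s·(1−u_t) − f·u_t = u_t·(1−s−f) + s.
Here 1−s−f = 0.596 and s = 0.011.
u_1 = 0.012000 × 0.596 + 0.011 = 0.018152.
u_2 = 0.018152 × 0.596 + 0.011 = 0.021819.
u_3 = 0.021819 × 0.596 + 0.011 = 0.024004.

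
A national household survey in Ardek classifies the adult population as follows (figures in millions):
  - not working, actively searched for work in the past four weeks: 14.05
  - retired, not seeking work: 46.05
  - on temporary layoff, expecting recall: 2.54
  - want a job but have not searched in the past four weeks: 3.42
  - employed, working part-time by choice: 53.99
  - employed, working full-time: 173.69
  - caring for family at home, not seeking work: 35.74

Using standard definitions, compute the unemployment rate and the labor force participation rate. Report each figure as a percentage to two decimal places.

Employed = 53.99 + 173.69 = 227.68 million.
Unemployed = 14.05 + 2.54 = 16.59 million (jobless and actively searching, or on temporary layoff).
Labor force = 227.68 + 16.59 = 244.27 million.
Not in labor force = 46.05 + 3.42 + 35.74 = 85.21 million (those not working and not actively searching are outside the labor force — including those who want a job but have given up searching).
Civilian working-age population = 244.27 + 85.21 = 329.48 million.
Unemployment rate = 16.59 / 244.27 = 6.79%.
Labor force participation rate = 244.27 / 329.48 = 74.14%.

Unemployment rate ≈ 6.79%; labor force participation rate ≈ 74.14%.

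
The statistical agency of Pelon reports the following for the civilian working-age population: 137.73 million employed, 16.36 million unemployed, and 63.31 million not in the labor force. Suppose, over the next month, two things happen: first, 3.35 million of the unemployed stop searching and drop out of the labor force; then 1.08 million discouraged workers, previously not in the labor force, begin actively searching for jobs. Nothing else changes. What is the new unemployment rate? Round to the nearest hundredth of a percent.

New unemployment rate ≈ 9.28%.

Initially, labor force = 137.73 + 16.36 = 154.09 million, so u = 16.36/154.09 = 10.62%.
After the first change, unemployed and labor force both fall by 3.35 → E = 137.73, U = 13.01, labor force = 150.74 million.
After the second change, unemployed and labor force both rise by 1.08 → E = 137.73, U = 14.09, labor force = 151.82 million.
New unemployment rate = 14.09 / 151.82 = 9.28%.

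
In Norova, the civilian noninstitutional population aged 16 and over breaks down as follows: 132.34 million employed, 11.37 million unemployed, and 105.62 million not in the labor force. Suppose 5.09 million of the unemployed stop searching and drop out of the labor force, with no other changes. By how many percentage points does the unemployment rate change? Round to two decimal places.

Initially, labor force = 132.34 + 11.37 = 143.71 million, so u = 11.37/143.71 = 7.91%.
After the change, unemployed and labor force both fall by 5.09 → E = 132.34, U = 6.28, labor force = 138.62 million.
New unemployment rate = 6.28 / 138.62 = 4.53%.
Change = 4.53% − 7.91% = −3.38 percentage points.

The unemployment rate changes by −3.38 percentage points.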